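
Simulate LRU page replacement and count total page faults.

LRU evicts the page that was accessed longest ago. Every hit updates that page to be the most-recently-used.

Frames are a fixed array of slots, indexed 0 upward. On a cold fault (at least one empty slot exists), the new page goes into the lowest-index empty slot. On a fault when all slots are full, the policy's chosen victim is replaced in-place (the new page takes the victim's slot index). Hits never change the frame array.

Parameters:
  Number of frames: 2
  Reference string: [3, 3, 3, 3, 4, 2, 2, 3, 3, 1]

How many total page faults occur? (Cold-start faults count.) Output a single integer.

Step 0: ref 3 → FAULT, frames=[3,-]
Step 1: ref 3 → HIT, frames=[3,-]
Step 2: ref 3 → HIT, frames=[3,-]
Step 3: ref 3 → HIT, frames=[3,-]
Step 4: ref 4 → FAULT, frames=[3,4]
Step 5: ref 2 → FAULT (evict 3), frames=[2,4]
Step 6: ref 2 → HIT, frames=[2,4]
Step 7: ref 3 → FAULT (evict 4), frames=[2,3]
Step 8: ref 3 → HIT, frames=[2,3]
Step 9: ref 1 → FAULT (evict 2), frames=[1,3]
Total faults: 5

Answer: 5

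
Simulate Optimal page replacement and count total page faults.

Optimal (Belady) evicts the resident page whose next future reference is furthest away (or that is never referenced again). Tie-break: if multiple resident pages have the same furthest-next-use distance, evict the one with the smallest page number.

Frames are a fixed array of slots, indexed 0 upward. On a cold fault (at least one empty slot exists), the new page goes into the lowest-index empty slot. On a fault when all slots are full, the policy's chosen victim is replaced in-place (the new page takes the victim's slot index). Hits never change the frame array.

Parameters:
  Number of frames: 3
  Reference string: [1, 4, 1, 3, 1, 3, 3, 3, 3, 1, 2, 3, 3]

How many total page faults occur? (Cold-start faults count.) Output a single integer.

Step 0: ref 1 → FAULT, frames=[1,-,-]
Step 1: ref 4 → FAULT, frames=[1,4,-]
Step 2: ref 1 → HIT, frames=[1,4,-]
Step 3: ref 3 → FAULT, frames=[1,4,3]
Step 4: ref 1 → HIT, frames=[1,4,3]
Step 5: ref 3 → HIT, frames=[1,4,3]
Step 6: ref 3 → HIT, frames=[1,4,3]
Step 7: ref 3 → HIT, frames=[1,4,3]
Step 8: ref 3 → HIT, frames=[1,4,3]
Step 9: ref 1 → HIT, frames=[1,4,3]
Step 10: ref 2 → FAULT (evict 1), frames=[2,4,3]
Step 11: ref 3 → HIT, frames=[2,4,3]
Step 12: ref 3 → HIT, frames=[2,4,3]
Total faults: 4

Answer: 4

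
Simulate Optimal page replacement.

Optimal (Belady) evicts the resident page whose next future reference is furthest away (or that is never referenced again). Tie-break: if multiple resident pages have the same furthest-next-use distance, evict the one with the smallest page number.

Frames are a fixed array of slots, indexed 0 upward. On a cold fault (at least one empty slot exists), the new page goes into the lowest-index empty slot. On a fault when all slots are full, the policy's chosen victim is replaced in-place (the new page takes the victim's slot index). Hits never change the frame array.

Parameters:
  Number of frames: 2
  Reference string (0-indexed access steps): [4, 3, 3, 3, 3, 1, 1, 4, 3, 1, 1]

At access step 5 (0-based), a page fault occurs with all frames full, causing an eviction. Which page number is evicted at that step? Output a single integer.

Answer: 3

Derivation:
Step 0: ref 4 -> FAULT, frames=[4,-]
Step 1: ref 3 -> FAULT, frames=[4,3]
Step 2: ref 3 -> HIT, frames=[4,3]
Step 3: ref 3 -> HIT, frames=[4,3]
Step 4: ref 3 -> HIT, frames=[4,3]
Step 5: ref 1 -> FAULT, evict 3, frames=[4,1]
At step 5: evicted page 3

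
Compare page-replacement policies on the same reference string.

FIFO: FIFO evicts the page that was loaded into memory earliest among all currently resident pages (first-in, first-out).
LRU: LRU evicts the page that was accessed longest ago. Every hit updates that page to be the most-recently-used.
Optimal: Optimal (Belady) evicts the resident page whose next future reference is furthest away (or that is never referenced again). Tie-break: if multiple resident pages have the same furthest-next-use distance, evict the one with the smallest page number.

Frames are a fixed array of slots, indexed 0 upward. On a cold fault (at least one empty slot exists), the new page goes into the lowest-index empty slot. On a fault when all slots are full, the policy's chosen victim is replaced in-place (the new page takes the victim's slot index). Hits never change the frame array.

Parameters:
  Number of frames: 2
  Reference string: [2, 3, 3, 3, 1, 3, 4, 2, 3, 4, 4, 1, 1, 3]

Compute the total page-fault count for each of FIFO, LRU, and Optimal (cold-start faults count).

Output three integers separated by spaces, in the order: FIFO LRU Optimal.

--- FIFO ---
  step 0: ref 2 -> FAULT, frames=[2,-] (faults so far: 1)
  step 1: ref 3 -> FAULT, frames=[2,3] (faults so far: 2)
  step 2: ref 3 -> HIT, frames=[2,3] (faults so far: 2)
  step 3: ref 3 -> HIT, frames=[2,3] (faults so far: 2)
  step 4: ref 1 -> FAULT, evict 2, frames=[1,3] (faults so far: 3)
  step 5: ref 3 -> HIT, frames=[1,3] (faults so far: 3)
  step 6: ref 4 -> FAULT, evict 3, frames=[1,4] (faults so far: 4)
  step 7: ref 2 -> FAULT, evict 1, frames=[2,4] (faults so far: 5)
  step 8: ref 3 -> FAULT, evict 4, frames=[2,3] (faults so far: 6)
  step 9: ref 4 -> FAULT, evict 2, frames=[4,3] (faults so far: 7)
  step 10: ref 4 -> HIT, frames=[4,3] (faults so far: 7)
  step 11: ref 1 -> FAULT, evict 3, frames=[4,1] (faults so far: 8)
  step 12: ref 1 -> HIT, frames=[4,1] (faults so far: 8)
  step 13: ref 3 -> FAULT, evict 4, frames=[3,1] (faults so far: 9)
  FIFO total faults: 9
--- LRU ---
  step 0: ref 2 -> FAULT, frames=[2,-] (faults so far: 1)
  step 1: ref 3 -> FAULT, frames=[2,3] (faults so far: 2)
  step 2: ref 3 -> HIT, frames=[2,3] (faults so far: 2)
  step 3: ref 3 -> HIT, frames=[2,3] (faults so far: 2)
  step 4: ref 1 -> FAULT, evict 2, frames=[1,3] (faults so far: 3)
  step 5: ref 3 -> HIT, frames=[1,3] (faults so far: 3)
  step 6: ref 4 -> FAULT, evict 1, frames=[4,3] (faults so far: 4)
  step 7: ref 2 -> FAULT, evict 3, frames=[4,2] (faults so far: 5)
  step 8: ref 3 -> FAULT, evict 4, frames=[3,2] (faults so far: 6)
  step 9: ref 4 -> FAULT, evict 2, frames=[3,4] (faults so far: 7)
  step 10: ref 4 -> HIT, frames=[3,4] (faults so far: 7)
  step 11: ref 1 -> FAULT, evict 3, frames=[1,4] (faults so far: 8)
  step 12: ref 1 -> HIT, frames=[1,4] (faults so far: 8)
  step 13: ref 3 -> FAULT, evict 4, frames=[1,3] (faults so far: 9)
  LRU total faults: 9
--- Optimal ---
  step 0: ref 2 -> FAULT, frames=[2,-] (faults so far: 1)
  step 1: ref 3 -> FAULT, frames=[2,3] (faults so far: 2)
  step 2: ref 3 -> HIT, frames=[2,3] (faults so far: 2)
  step 3: ref 3 -> HIT, frames=[2,3] (faults so far: 2)
  step 4: ref 1 -> FAULT, evict 2, frames=[1,3] (faults so far: 3)
  step 5: ref 3 -> HIT, frames=[1,3] (faults so far: 3)
  step 6: ref 4 -> FAULT, evict 1, frames=[4,3] (faults so far: 4)
  step 7: ref 2 -> FAULT, evict 4, frames=[2,3] (faults so far: 5)
  step 8: ref 3 -> HIT, frames=[2,3] (faults so far: 5)
  step 9: ref 4 -> FAULT, evict 2, frames=[4,3] (faults so far: 6)
  step 10: ref 4 -> HIT, frames=[4,3] (faults so far: 6)
  step 11: ref 1 -> FAULT, evict 4, frames=[1,3] (faults so far: 7)
  step 12: ref 1 -> HIT, frames=[1,3] (faults so far: 7)
  step 13: ref 3 -> HIT, frames=[1,3] (faults so far: 7)
  Optimal total faults: 7

Answer: 9 9 7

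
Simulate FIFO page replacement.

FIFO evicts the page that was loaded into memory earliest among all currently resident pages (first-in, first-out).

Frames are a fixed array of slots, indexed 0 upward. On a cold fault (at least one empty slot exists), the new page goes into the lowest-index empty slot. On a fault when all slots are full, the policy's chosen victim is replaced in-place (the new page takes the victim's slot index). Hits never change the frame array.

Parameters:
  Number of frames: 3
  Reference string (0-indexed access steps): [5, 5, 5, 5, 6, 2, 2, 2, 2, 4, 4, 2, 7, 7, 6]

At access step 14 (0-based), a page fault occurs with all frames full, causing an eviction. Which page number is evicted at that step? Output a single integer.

Step 0: ref 5 -> FAULT, frames=[5,-,-]
Step 1: ref 5 -> HIT, frames=[5,-,-]
Step 2: ref 5 -> HIT, frames=[5,-,-]
Step 3: ref 5 -> HIT, frames=[5,-,-]
Step 4: ref 6 -> FAULT, frames=[5,6,-]
Step 5: ref 2 -> FAULT, frames=[5,6,2]
Step 6: ref 2 -> HIT, frames=[5,6,2]
Step 7: ref 2 -> HIT, frames=[5,6,2]
Step 8: ref 2 -> HIT, frames=[5,6,2]
Step 9: ref 4 -> FAULT, evict 5, frames=[4,6,2]
Step 10: ref 4 -> HIT, frames=[4,6,2]
Step 11: ref 2 -> HIT, frames=[4,6,2]
Step 12: ref 7 -> FAULT, evict 6, frames=[4,7,2]
Step 13: ref 7 -> HIT, frames=[4,7,2]
Step 14: ref 6 -> FAULT, evict 2, frames=[4,7,6]
At step 14: evicted page 2

Answer: 2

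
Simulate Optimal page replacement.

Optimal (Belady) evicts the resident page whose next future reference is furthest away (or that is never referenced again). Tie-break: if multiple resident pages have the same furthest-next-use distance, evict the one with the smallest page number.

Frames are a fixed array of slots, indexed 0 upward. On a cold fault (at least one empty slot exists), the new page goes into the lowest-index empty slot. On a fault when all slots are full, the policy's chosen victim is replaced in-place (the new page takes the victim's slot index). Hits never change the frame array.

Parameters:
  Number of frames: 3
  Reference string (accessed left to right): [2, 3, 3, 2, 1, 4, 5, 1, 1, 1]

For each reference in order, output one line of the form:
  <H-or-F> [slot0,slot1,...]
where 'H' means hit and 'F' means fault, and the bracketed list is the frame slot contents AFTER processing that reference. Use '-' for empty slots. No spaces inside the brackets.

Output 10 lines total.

F [2,-,-]
F [2,3,-]
H [2,3,-]
H [2,3,-]
F [2,3,1]
F [4,3,1]
F [4,5,1]
H [4,5,1]
H [4,5,1]
H [4,5,1]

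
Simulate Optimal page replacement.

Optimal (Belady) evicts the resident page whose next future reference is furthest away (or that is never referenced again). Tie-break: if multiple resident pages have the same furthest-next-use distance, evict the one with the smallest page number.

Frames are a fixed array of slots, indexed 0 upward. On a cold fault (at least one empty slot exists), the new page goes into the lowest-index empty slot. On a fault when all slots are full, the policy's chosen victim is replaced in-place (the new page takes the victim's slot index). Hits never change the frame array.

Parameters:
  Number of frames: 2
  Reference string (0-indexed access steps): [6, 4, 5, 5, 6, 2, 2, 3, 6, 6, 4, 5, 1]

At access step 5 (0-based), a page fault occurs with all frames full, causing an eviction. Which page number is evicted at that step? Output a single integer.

Step 0: ref 6 -> FAULT, frames=[6,-]
Step 1: ref 4 -> FAULT, frames=[6,4]
Step 2: ref 5 -> FAULT, evict 4, frames=[6,5]
Step 3: ref 5 -> HIT, frames=[6,5]
Step 4: ref 6 -> HIT, frames=[6,5]
Step 5: ref 2 -> FAULT, evict 5, frames=[6,2]
At step 5: evicted page 5

Answer: 5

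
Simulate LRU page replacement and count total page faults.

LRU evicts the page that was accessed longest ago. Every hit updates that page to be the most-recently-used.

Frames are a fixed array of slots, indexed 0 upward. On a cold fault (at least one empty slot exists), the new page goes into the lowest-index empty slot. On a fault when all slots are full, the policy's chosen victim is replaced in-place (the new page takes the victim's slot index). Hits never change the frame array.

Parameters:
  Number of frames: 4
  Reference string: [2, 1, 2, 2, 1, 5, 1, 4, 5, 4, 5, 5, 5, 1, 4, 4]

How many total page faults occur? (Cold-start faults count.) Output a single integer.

Step 0: ref 2 → FAULT, frames=[2,-,-,-]
Step 1: ref 1 → FAULT, frames=[2,1,-,-]
Step 2: ref 2 → HIT, frames=[2,1,-,-]
Step 3: ref 2 → HIT, frames=[2,1,-,-]
Step 4: ref 1 → HIT, frames=[2,1,-,-]
Step 5: ref 5 → FAULT, frames=[2,1,5,-]
Step 6: ref 1 → HIT, frames=[2,1,5,-]
Step 7: ref 4 → FAULT, frames=[2,1,5,4]
Step 8: ref 5 → HIT, frames=[2,1,5,4]
Step 9: ref 4 → HIT, frames=[2,1,5,4]
Step 10: ref 5 → HIT, frames=[2,1,5,4]
Step 11: ref 5 → HIT, frames=[2,1,5,4]
Step 12: ref 5 → HIT, frames=[2,1,5,4]
Step 13: ref 1 → HIT, frames=[2,1,5,4]
Step 14: ref 4 → HIT, frames=[2,1,5,4]
Step 15: ref 4 → HIT, frames=[2,1,5,4]
Total faults: 4

Answer: 4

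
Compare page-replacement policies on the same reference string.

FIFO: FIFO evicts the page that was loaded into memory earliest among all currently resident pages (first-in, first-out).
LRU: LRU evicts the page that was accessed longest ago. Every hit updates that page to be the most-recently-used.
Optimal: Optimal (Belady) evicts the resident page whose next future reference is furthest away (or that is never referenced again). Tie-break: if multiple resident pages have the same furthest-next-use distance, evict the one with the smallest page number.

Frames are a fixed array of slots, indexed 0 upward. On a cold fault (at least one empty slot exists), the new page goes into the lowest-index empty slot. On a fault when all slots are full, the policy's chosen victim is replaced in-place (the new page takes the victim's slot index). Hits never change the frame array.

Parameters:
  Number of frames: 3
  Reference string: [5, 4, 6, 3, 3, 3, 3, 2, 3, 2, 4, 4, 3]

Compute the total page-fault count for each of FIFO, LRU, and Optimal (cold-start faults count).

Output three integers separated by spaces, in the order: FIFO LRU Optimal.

--- FIFO ---
  step 0: ref 5 -> FAULT, frames=[5,-,-] (faults so far: 1)
  step 1: ref 4 -> FAULT, frames=[5,4,-] (faults so far: 2)
  step 2: ref 6 -> FAULT, frames=[5,4,6] (faults so far: 3)
  step 3: ref 3 -> FAULT, evict 5, frames=[3,4,6] (faults so far: 4)
  step 4: ref 3 -> HIT, frames=[3,4,6] (faults so far: 4)
  step 5: ref 3 -> HIT, frames=[3,4,6] (faults so far: 4)
  step 6: ref 3 -> HIT, frames=[3,4,6] (faults so far: 4)
  step 7: ref 2 -> FAULT, evict 4, frames=[3,2,6] (faults so far: 5)
  step 8: ref 3 -> HIT, frames=[3,2,6] (faults so far: 5)
  step 9: ref 2 -> HIT, frames=[3,2,6] (faults so far: 5)
  step 10: ref 4 -> FAULT, evict 6, frames=[3,2,4] (faults so far: 6)
  step 11: ref 4 -> HIT, frames=[3,2,4] (faults so far: 6)
  step 12: ref 3 -> HIT, frames=[3,2,4] (faults so far: 6)
  FIFO total faults: 6
--- LRU ---
  step 0: ref 5 -> FAULT, frames=[5,-,-] (faults so far: 1)
  step 1: ref 4 -> FAULT, frames=[5,4,-] (faults so far: 2)
  step 2: ref 6 -> FAULT, frames=[5,4,6] (faults so far: 3)
  step 3: ref 3 -> FAULT, evict 5, frames=[3,4,6] (faults so far: 4)
  step 4: ref 3 -> HIT, frames=[3,4,6] (faults so far: 4)
  step 5: ref 3 -> HIT, frames=[3,4,6] (faults so far: 4)
  step 6: ref 3 -> HIT, frames=[3,4,6] (faults so far: 4)
  step 7: ref 2 -> FAULT, evict 4, frames=[3,2,6] (faults so far: 5)
  step 8: ref 3 -> HIT, frames=[3,2,6] (faults so far: 5)
  step 9: ref 2 -> HIT, frames=[3,2,6] (faults so far: 5)
  step 10: ref 4 -> FAULT, evict 6, frames=[3,2,4] (faults so far: 6)
  step 11: ref 4 -> HIT, frames=[3,2,4] (faults so far: 6)
  step 12: ref 3 -> HIT, frames=[3,2,4] (faults so far: 6)
  LRU total faults: 6
--- Optimal ---
  step 0: ref 5 -> FAULT, frames=[5,-,-] (faults so far: 1)
  step 1: ref 4 -> FAULT, frames=[5,4,-] (faults so far: 2)
  step 2: ref 6 -> FAULT, frames=[5,4,6] (faults so far: 3)
  step 3: ref 3 -> FAULT, evict 5, frames=[3,4,6] (faults so far: 4)
  step 4: ref 3 -> HIT, frames=[3,4,6] (faults so far: 4)
  step 5: ref 3 -> HIT, frames=[3,4,6] (faults so far: 4)
  step 6: ref 3 -> HIT, frames=[3,4,6] (faults so far: 4)
  step 7: ref 2 -> FAULT, evict 6, frames=[3,4,2] (faults so far: 5)
  step 8: ref 3 -> HIT, frames=[3,4,2] (faults so far: 5)
  step 9: ref 2 -> HIT, frames=[3,4,2] (faults so far: 5)
  step 10: ref 4 -> HIT, frames=[3,4,2] (faults so far: 5)
  step 11: ref 4 -> HIT, frames=[3,4,2] (faults so far: 5)
  step 12: ref 3 -> HIT, frames=[3,4,2] (faults so far: 5)
  Optimal total faults: 5

Answer: 6 6 5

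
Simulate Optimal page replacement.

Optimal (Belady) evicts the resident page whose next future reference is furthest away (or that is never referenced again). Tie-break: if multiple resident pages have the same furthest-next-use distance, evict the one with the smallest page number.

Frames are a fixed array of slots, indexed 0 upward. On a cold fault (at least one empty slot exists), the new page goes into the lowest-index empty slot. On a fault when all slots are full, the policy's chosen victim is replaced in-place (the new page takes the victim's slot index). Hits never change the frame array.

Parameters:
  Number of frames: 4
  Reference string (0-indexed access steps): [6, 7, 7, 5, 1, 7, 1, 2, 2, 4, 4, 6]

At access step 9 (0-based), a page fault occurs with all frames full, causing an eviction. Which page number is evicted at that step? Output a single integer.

Answer: 2

Derivation:
Step 0: ref 6 -> FAULT, frames=[6,-,-,-]
Step 1: ref 7 -> FAULT, frames=[6,7,-,-]
Step 2: ref 7 -> HIT, frames=[6,7,-,-]
Step 3: ref 5 -> FAULT, frames=[6,7,5,-]
Step 4: ref 1 -> FAULT, frames=[6,7,5,1]
Step 5: ref 7 -> HIT, frames=[6,7,5,1]
Step 6: ref 1 -> HIT, frames=[6,7,5,1]
Step 7: ref 2 -> FAULT, evict 1, frames=[6,7,5,2]
Step 8: ref 2 -> HIT, frames=[6,7,5,2]
Step 9: ref 4 -> FAULT, evict 2, frames=[6,7,5,4]
At step 9: evicted page 2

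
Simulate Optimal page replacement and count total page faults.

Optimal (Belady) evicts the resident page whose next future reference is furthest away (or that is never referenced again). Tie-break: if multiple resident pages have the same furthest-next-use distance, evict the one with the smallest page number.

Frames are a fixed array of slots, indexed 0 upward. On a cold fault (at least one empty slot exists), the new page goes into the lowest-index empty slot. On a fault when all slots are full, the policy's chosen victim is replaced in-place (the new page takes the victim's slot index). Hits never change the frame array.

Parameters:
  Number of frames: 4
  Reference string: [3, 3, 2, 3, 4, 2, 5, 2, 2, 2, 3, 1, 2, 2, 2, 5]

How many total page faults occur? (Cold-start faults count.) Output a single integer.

Answer: 5

Derivation:
Step 0: ref 3 → FAULT, frames=[3,-,-,-]
Step 1: ref 3 → HIT, frames=[3,-,-,-]
Step 2: ref 2 → FAULT, frames=[3,2,-,-]
Step 3: ref 3 → HIT, frames=[3,2,-,-]
Step 4: ref 4 → FAULT, frames=[3,2,4,-]
Step 5: ref 2 → HIT, frames=[3,2,4,-]
Step 6: ref 5 → FAULT, frames=[3,2,4,5]
Step 7: ref 2 → HIT, frames=[3,2,4,5]
Step 8: ref 2 → HIT, frames=[3,2,4,5]
Step 9: ref 2 → HIT, frames=[3,2,4,5]
Step 10: ref 3 → HIT, frames=[3,2,4,5]
Step 11: ref 1 → FAULT (evict 3), frames=[1,2,4,5]
Step 12: ref 2 → HIT, frames=[1,2,4,5]
Step 13: ref 2 → HIT, frames=[1,2,4,5]
Step 14: ref 2 → HIT, frames=[1,2,4,5]
Step 15: ref 5 → HIT, frames=[1,2,4,5]
Total faults: 5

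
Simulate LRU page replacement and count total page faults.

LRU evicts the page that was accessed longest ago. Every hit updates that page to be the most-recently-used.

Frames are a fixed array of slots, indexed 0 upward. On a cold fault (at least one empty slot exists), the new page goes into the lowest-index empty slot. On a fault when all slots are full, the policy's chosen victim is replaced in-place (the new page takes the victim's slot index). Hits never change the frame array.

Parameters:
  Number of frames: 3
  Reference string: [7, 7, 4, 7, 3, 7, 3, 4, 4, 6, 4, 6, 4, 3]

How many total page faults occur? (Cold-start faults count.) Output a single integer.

Step 0: ref 7 → FAULT, frames=[7,-,-]
Step 1: ref 7 → HIT, frames=[7,-,-]
Step 2: ref 4 → FAULT, frames=[7,4,-]
Step 3: ref 7 → HIT, frames=[7,4,-]
Step 4: ref 3 → FAULT, frames=[7,4,3]
Step 5: ref 7 → HIT, frames=[7,4,3]
Step 6: ref 3 → HIT, frames=[7,4,3]
Step 7: ref 4 → HIT, frames=[7,4,3]
Step 8: ref 4 → HIT, frames=[7,4,3]
Step 9: ref 6 → FAULT (evict 7), frames=[6,4,3]
Step 10: ref 4 → HIT, frames=[6,4,3]
Step 11: ref 6 → HIT, frames=[6,4,3]
Step 12: ref 4 → HIT, frames=[6,4,3]
Step 13: ref 3 → HIT, frames=[6,4,3]
Total faults: 4

Answer: 4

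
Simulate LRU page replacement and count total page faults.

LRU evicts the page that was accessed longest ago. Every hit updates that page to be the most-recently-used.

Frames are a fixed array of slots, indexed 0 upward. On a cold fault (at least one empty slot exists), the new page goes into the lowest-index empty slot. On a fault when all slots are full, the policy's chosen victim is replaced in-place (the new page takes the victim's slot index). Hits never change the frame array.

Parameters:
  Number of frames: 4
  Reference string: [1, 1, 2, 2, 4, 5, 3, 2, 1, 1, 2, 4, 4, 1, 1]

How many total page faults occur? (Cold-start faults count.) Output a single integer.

Answer: 7

Derivation:
Step 0: ref 1 → FAULT, frames=[1,-,-,-]
Step 1: ref 1 → HIT, frames=[1,-,-,-]
Step 2: ref 2 → FAULT, frames=[1,2,-,-]
Step 3: ref 2 → HIT, frames=[1,2,-,-]
Step 4: ref 4 → FAULT, frames=[1,2,4,-]
Step 5: ref 5 → FAULT, frames=[1,2,4,5]
Step 6: ref 3 → FAULT (evict 1), frames=[3,2,4,5]
Step 7: ref 2 → HIT, frames=[3,2,4,5]
Step 8: ref 1 → FAULT (evict 4), frames=[3,2,1,5]
Step 9: ref 1 → HIT, frames=[3,2,1,5]
Step 10: ref 2 → HIT, frames=[3,2,1,5]
Step 11: ref 4 → FAULT (evict 5), frames=[3,2,1,4]
Step 12: ref 4 → HIT, frames=[3,2,1,4]
Step 13: ref 1 → HIT, frames=[3,2,1,4]
Step 14: ref 1 → HIT, frames=[3,2,1,4]
Total faults: 7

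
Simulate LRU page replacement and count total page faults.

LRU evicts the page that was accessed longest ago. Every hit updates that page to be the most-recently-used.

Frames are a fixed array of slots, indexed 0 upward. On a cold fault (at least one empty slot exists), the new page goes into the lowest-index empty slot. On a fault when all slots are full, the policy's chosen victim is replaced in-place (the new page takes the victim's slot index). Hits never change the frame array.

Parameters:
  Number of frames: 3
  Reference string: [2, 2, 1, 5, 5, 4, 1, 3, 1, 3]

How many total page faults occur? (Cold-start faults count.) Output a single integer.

Answer: 5

Derivation:
Step 0: ref 2 → FAULT, frames=[2,-,-]
Step 1: ref 2 → HIT, frames=[2,-,-]
Step 2: ref 1 → FAULT, frames=[2,1,-]
Step 3: ref 5 → FAULT, frames=[2,1,5]
Step 4: ref 5 → HIT, frames=[2,1,5]
Step 5: ref 4 → FAULT (evict 2), frames=[4,1,5]
Step 6: ref 1 → HIT, frames=[4,1,5]
Step 7: ref 3 → FAULT (evict 5), frames=[4,1,3]
Step 8: ref 1 → HIT, frames=[4,1,3]
Step 9: ref 3 → HIT, frames=[4,1,3]
Total faults: 5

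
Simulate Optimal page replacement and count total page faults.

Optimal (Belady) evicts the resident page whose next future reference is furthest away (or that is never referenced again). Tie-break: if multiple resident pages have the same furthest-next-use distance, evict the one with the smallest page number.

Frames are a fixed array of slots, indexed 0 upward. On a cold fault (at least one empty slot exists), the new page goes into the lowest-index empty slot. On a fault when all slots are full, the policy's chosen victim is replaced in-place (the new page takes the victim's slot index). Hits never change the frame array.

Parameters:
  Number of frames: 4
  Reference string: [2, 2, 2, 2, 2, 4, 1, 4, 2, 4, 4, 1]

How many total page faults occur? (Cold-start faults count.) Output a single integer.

Answer: 3

Derivation:
Step 0: ref 2 → FAULT, frames=[2,-,-,-]
Step 1: ref 2 → HIT, frames=[2,-,-,-]
Step 2: ref 2 → HIT, frames=[2,-,-,-]
Step 3: ref 2 → HIT, frames=[2,-,-,-]
Step 4: ref 2 → HIT, frames=[2,-,-,-]
Step 5: ref 4 → FAULT, frames=[2,4,-,-]
Step 6: ref 1 → FAULT, frames=[2,4,1,-]
Step 7: ref 4 → HIT, frames=[2,4,1,-]
Step 8: ref 2 → HIT, frames=[2,4,1,-]
Step 9: ref 4 → HIT, frames=[2,4,1,-]
Step 10: ref 4 → HIT, frames=[2,4,1,-]
Step 11: ref 1 → HIT, frames=[2,4,1,-]
Total faults: 3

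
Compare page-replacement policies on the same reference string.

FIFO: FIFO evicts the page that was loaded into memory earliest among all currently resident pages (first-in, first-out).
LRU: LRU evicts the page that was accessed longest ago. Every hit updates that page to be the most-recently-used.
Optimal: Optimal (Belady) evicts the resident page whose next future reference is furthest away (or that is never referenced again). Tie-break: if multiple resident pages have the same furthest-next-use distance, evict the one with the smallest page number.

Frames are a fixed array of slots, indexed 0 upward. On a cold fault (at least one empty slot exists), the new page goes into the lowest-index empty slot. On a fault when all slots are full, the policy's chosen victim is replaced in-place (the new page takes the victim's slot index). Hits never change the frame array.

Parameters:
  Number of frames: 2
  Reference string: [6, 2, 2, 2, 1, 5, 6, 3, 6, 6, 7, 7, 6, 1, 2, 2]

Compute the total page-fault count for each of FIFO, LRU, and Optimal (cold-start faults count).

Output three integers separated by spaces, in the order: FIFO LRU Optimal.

Answer: 10 9 8

Derivation:
--- FIFO ---
  step 0: ref 6 -> FAULT, frames=[6,-] (faults so far: 1)
  step 1: ref 2 -> FAULT, frames=[6,2] (faults so far: 2)
  step 2: ref 2 -> HIT, frames=[6,2] (faults so far: 2)
  step 3: ref 2 -> HIT, frames=[6,2] (faults so far: 2)
  step 4: ref 1 -> FAULT, evict 6, frames=[1,2] (faults so far: 3)
  step 5: ref 5 -> FAULT, evict 2, frames=[1,5] (faults so far: 4)
  step 6: ref 6 -> FAULT, evict 1, frames=[6,5] (faults so far: 5)
  step 7: ref 3 -> FAULT, evict 5, frames=[6,3] (faults so far: 6)
  step 8: ref 6 -> HIT, frames=[6,3] (faults so far: 6)
  step 9: ref 6 -> HIT, frames=[6,3] (faults so far: 6)
  step 10: ref 7 -> FAULT, evict 6, frames=[7,3] (faults so far: 7)
  step 11: ref 7 -> HIT, frames=[7,3] (faults so far: 7)
  step 12: ref 6 -> FAULT, evict 3, frames=[7,6] (faults so far: 8)
  step 13: ref 1 -> FAULT, evict 7, frames=[1,6] (faults so far: 9)
  step 14: ref 2 -> FAULT, evict 6, frames=[1,2] (faults so far: 10)
  step 15: ref 2 -> HIT, frames=[1,2] (faults so far: 10)
  FIFO total faults: 10
--- LRU ---
  step 0: ref 6 -> FAULT, frames=[6,-] (faults so far: 1)
  step 1: ref 2 -> FAULT, frames=[6,2] (faults so far: 2)
  step 2: ref 2 -> HIT, frames=[6,2] (faults so far: 2)
  step 3: ref 2 -> HIT, frames=[6,2] (faults so far: 2)
  step 4: ref 1 -> FAULT, evict 6, frames=[1,2] (faults so far: 3)
  step 5: ref 5 -> FAULT, evict 2, frames=[1,5] (faults so far: 4)
  step 6: ref 6 -> FAULT, evict 1, frames=[6,5] (faults so far: 5)
  step 7: ref 3 -> FAULT, evict 5, frames=[6,3] (faults so far: 6)
  step 8: ref 6 -> HIT, frames=[6,3] (faults so far: 6)
  step 9: ref 6 -> HIT, frames=[6,3] (faults so far: 6)
  step 10: ref 7 -> FAULT, evict 3, frames=[6,7] (faults so far: 7)
  step 11: ref 7 -> HIT, frames=[6,7] (faults so far: 7)
  step 12: ref 6 -> HIT, frames=[6,7] (faults so far: 7)
  step 13: ref 1 -> FAULT, evict 7, frames=[6,1] (faults so far: 8)
  step 14: ref 2 -> FAULT, evict 6, frames=[2,1] (faults so far: 9)
  step 15: ref 2 -> HIT, frames=[2,1] (faults so far: 9)
  LRU total faults: 9
--- Optimal ---
  step 0: ref 6 -> FAULT, frames=[6,-] (faults so far: 1)
  step 1: ref 2 -> FAULT, frames=[6,2] (faults so far: 2)
  step 2: ref 2 -> HIT, frames=[6,2] (faults so far: 2)
  step 3: ref 2 -> HIT, frames=[6,2] (faults so far: 2)
  step 4: ref 1 -> FAULT, evict 2, frames=[6,1] (faults so far: 3)
  step 5: ref 5 -> FAULT, evict 1, frames=[6,5] (faults so far: 4)
  step 6: ref 6 -> HIT, frames=[6,5] (faults so far: 4)
  step 7: ref 3 -> FAULT, evict 5, frames=[6,3] (faults so far: 5)
  step 8: ref 6 -> HIT, frames=[6,3] (faults so far: 5)
  step 9: ref 6 -> HIT, frames=[6,3] (faults so far: 5)
  step 10: ref 7 -> FAULT, evict 3, frames=[6,7] (faults so far: 6)
  step 11: ref 7 -> HIT, frames=[6,7] (faults so far: 6)
  step 12: ref 6 -> HIT, frames=[6,7] (faults so far: 6)
  step 13: ref 1 -> FAULT, evict 6, frames=[1,7] (faults so far: 7)
  step 14: ref 2 -> FAULT, evict 1, frames=[2,7] (faults so far: 8)
  step 15: ref 2 -> HIT, frames=[2,7] (faults so far: 8)
  Optimal total faults: 8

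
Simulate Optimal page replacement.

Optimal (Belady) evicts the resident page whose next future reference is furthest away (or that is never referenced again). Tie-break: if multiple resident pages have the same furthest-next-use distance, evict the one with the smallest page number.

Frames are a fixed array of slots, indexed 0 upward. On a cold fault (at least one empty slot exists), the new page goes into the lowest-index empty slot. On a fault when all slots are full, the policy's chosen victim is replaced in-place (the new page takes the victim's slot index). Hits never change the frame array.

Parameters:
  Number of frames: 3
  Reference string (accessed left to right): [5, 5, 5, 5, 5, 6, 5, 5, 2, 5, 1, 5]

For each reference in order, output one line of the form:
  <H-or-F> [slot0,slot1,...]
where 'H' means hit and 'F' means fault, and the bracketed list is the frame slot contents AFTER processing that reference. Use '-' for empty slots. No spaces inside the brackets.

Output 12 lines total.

F [5,-,-]
H [5,-,-]
H [5,-,-]
H [5,-,-]
H [5,-,-]
F [5,6,-]
H [5,6,-]
H [5,6,-]
F [5,6,2]
H [5,6,2]
F [5,6,1]
H [5,6,1]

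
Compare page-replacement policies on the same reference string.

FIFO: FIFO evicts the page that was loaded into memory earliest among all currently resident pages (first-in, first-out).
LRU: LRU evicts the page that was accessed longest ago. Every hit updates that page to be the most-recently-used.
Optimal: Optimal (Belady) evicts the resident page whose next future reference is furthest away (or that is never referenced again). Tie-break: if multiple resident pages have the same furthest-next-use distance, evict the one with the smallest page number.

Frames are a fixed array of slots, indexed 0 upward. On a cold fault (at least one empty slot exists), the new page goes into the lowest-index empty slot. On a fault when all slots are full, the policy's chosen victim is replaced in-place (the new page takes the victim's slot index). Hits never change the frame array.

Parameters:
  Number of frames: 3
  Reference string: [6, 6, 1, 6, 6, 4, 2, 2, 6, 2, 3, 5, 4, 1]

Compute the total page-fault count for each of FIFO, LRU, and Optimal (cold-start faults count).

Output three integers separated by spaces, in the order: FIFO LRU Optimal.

Answer: 9 8 7

Derivation:
--- FIFO ---
  step 0: ref 6 -> FAULT, frames=[6,-,-] (faults so far: 1)
  step 1: ref 6 -> HIT, frames=[6,-,-] (faults so far: 1)
  step 2: ref 1 -> FAULT, frames=[6,1,-] (faults so far: 2)
  step 3: ref 6 -> HIT, frames=[6,1,-] (faults so far: 2)
  step 4: ref 6 -> HIT, frames=[6,1,-] (faults so far: 2)
  step 5: ref 4 -> FAULT, frames=[6,1,4] (faults so far: 3)
  step 6: ref 2 -> FAULT, evict 6, frames=[2,1,4] (faults so far: 4)
  step 7: ref 2 -> HIT, frames=[2,1,4] (faults so far: 4)
  step 8: ref 6 -> FAULT, evict 1, frames=[2,6,4] (faults so far: 5)
  step 9: ref 2 -> HIT, frames=[2,6,4] (faults so far: 5)
  step 10: ref 3 -> FAULT, evict 4, frames=[2,6,3] (faults so far: 6)
  step 11: ref 5 -> FAULT, evict 2, frames=[5,6,3] (faults so far: 7)
  step 12: ref 4 -> FAULT, evict 6, frames=[5,4,3] (faults so far: 8)
  step 13: ref 1 -> FAULT, evict 3, frames=[5,4,1] (faults so far: 9)
  FIFO total faults: 9
--- LRU ---
  step 0: ref 6 -> FAULT, frames=[6,-,-] (faults so far: 1)
  step 1: ref 6 -> HIT, frames=[6,-,-] (faults so far: 1)
  step 2: ref 1 -> FAULT, frames=[6,1,-] (faults so far: 2)
  step 3: ref 6 -> HIT, frames=[6,1,-] (faults so far: 2)
  step 4: ref 6 -> HIT, frames=[6,1,-] (faults so far: 2)
  step 5: ref 4 -> FAULT, frames=[6,1,4] (faults so far: 3)
  step 6: ref 2 -> FAULT, evict 1, frames=[6,2,4] (faults so far: 4)
  step 7: ref 2 -> HIT, frames=[6,2,4] (faults so far: 4)
  step 8: ref 6 -> HIT, frames=[6,2,4] (faults so far: 4)
  step 9: ref 2 -> HIT, frames=[6,2,4] (faults so far: 4)
  step 10: ref 3 -> FAULT, evict 4, frames=[6,2,3] (faults so far: 5)
  step 11: ref 5 -> FAULT, evict 6, frames=[5,2,3] (faults so far: 6)
  step 12: ref 4 -> FAULT, evict 2, frames=[5,4,3] (faults so far: 7)
  step 13: ref 1 -> FAULT, evict 3, frames=[5,4,1] (faults so far: 8)
  LRU total faults: 8
--- Optimal ---
  step 0: ref 6 -> FAULT, frames=[6,-,-] (faults so far: 1)
  step 1: ref 6 -> HIT, frames=[6,-,-] (faults so far: 1)
  step 2: ref 1 -> FAULT, frames=[6,1,-] (faults so far: 2)
  step 3: ref 6 -> HIT, frames=[6,1,-] (faults so far: 2)
  step 4: ref 6 -> HIT, frames=[6,1,-] (faults so far: 2)
  step 5: ref 4 -> FAULT, frames=[6,1,4] (faults so far: 3)
  step 6: ref 2 -> FAULT, evict 1, frames=[6,2,4] (faults so far: 4)
  step 7: ref 2 -> HIT, frames=[6,2,4] (faults so far: 4)
  step 8: ref 6 -> HIT, frames=[6,2,4] (faults so far: 4)
  step 9: ref 2 -> HIT, frames=[6,2,4] (faults so far: 4)
  step 10: ref 3 -> FAULT, evict 2, frames=[6,3,4] (faults so far: 5)
  step 11: ref 5 -> FAULT, evict 3, frames=[6,5,4] (faults so far: 6)
  step 12: ref 4 -> HIT, frames=[6,5,4] (faults so far: 6)
  step 13: ref 1 -> FAULT, evict 4, frames=[6,5,1] (faults so far: 7)
  Optimal total faults: 7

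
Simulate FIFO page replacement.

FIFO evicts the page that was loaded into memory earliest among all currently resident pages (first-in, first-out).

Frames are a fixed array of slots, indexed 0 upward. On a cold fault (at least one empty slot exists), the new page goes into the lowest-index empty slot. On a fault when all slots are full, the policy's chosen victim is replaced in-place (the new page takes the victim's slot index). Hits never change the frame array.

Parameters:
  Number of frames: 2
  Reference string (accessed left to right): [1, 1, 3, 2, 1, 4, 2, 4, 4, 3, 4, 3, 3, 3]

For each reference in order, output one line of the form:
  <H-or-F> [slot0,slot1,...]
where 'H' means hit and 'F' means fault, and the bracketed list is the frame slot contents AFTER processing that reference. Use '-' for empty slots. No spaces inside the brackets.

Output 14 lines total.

F [1,-]
H [1,-]
F [1,3]
F [2,3]
F [2,1]
F [4,1]
F [4,2]
H [4,2]
H [4,2]
F [3,2]
F [3,4]
H [3,4]
H [3,4]
H [3,4]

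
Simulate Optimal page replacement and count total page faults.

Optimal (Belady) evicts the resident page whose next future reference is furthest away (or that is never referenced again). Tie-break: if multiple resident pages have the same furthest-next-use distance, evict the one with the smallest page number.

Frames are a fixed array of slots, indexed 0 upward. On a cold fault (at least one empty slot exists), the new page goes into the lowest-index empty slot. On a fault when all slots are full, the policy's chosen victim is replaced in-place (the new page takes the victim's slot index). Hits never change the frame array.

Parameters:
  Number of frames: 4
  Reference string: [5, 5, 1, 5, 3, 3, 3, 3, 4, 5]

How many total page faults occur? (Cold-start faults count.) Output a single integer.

Answer: 4

Derivation:
Step 0: ref 5 → FAULT, frames=[5,-,-,-]
Step 1: ref 5 → HIT, frames=[5,-,-,-]
Step 2: ref 1 → FAULT, frames=[5,1,-,-]
Step 3: ref 5 → HIT, frames=[5,1,-,-]
Step 4: ref 3 → FAULT, frames=[5,1,3,-]
Step 5: ref 3 → HIT, frames=[5,1,3,-]
Step 6: ref 3 → HIT, frames=[5,1,3,-]
Step 7: ref 3 → HIT, frames=[5,1,3,-]
Step 8: ref 4 → FAULT, frames=[5,1,3,4]
Step 9: ref 5 → HIT, frames=[5,1,3,4]
Total faults: 4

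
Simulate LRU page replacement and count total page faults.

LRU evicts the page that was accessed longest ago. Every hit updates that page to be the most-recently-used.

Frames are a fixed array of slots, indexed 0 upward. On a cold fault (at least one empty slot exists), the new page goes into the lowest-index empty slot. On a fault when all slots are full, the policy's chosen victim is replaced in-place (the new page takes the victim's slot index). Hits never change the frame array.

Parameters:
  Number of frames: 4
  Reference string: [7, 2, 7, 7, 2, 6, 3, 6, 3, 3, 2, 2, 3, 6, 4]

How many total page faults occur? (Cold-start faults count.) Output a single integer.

Answer: 5

Derivation:
Step 0: ref 7 → FAULT, frames=[7,-,-,-]
Step 1: ref 2 → FAULT, frames=[7,2,-,-]
Step 2: ref 7 → HIT, frames=[7,2,-,-]
Step 3: ref 7 → HIT, frames=[7,2,-,-]
Step 4: ref 2 → HIT, frames=[7,2,-,-]
Step 5: ref 6 → FAULT, frames=[7,2,6,-]
Step 6: ref 3 → FAULT, frames=[7,2,6,3]
Step 7: ref 6 → HIT, frames=[7,2,6,3]
Step 8: ref 3 → HIT, frames=[7,2,6,3]
Step 9: ref 3 → HIT, frames=[7,2,6,3]
Step 10: ref 2 → HIT, frames=[7,2,6,3]
Step 11: ref 2 → HIT, frames=[7,2,6,3]
Step 12: ref 3 → HIT, frames=[7,2,6,3]
Step 13: ref 6 → HIT, frames=[7,2,6,3]
Step 14: ref 4 → FAULT (evict 7), frames=[4,2,6,3]
Total faults: 5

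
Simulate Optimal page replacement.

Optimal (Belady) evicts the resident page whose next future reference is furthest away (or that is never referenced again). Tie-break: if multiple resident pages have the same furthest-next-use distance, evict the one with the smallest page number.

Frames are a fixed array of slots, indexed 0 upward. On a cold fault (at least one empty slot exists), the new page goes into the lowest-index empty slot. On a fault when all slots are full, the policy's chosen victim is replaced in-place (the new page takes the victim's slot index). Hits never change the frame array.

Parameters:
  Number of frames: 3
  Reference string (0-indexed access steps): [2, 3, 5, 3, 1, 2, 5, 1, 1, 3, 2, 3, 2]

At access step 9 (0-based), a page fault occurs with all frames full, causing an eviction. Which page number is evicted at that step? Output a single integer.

Answer: 1

Derivation:
Step 0: ref 2 -> FAULT, frames=[2,-,-]
Step 1: ref 3 -> FAULT, frames=[2,3,-]
Step 2: ref 5 -> FAULT, frames=[2,3,5]
Step 3: ref 3 -> HIT, frames=[2,3,5]
Step 4: ref 1 -> FAULT, evict 3, frames=[2,1,5]
Step 5: ref 2 -> HIT, frames=[2,1,5]
Step 6: ref 5 -> HIT, frames=[2,1,5]
Step 7: ref 1 -> HIT, frames=[2,1,5]
Step 8: ref 1 -> HIT, frames=[2,1,5]
Step 9: ref 3 -> FAULT, evict 1, frames=[2,3,5]
At step 9: evicted page 1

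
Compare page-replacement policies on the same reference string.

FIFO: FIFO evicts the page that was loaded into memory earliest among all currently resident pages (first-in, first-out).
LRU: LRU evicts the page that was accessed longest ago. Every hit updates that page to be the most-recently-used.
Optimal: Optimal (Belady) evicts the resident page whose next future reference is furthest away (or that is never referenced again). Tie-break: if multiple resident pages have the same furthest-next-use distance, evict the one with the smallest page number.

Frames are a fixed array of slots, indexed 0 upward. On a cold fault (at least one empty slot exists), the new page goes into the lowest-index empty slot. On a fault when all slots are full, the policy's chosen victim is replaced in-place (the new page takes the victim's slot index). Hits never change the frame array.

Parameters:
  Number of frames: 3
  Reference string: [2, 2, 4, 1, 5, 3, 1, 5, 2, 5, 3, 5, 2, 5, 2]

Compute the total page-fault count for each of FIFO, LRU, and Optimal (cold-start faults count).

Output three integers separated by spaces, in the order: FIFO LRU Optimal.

--- FIFO ---
  step 0: ref 2 -> FAULT, frames=[2,-,-] (faults so far: 1)
  step 1: ref 2 -> HIT, frames=[2,-,-] (faults so far: 1)
  step 2: ref 4 -> FAULT, frames=[2,4,-] (faults so far: 2)
  step 3: ref 1 -> FAULT, frames=[2,4,1] (faults so far: 3)
  step 4: ref 5 -> FAULT, evict 2, frames=[5,4,1] (faults so far: 4)
  step 5: ref 3 -> FAULT, evict 4, frames=[5,3,1] (faults so far: 5)
  step 6: ref 1 -> HIT, frames=[5,3,1] (faults so far: 5)
  step 7: ref 5 -> HIT, frames=[5,3,1] (faults so far: 5)
  step 8: ref 2 -> FAULT, evict 1, frames=[5,3,2] (faults so far: 6)
  step 9: ref 5 -> HIT, frames=[5,3,2] (faults so far: 6)
  step 10: ref 3 -> HIT, frames=[5,3,2] (faults so far: 6)
  step 11: ref 5 -> HIT, frames=[5,3,2] (faults so far: 6)
  step 12: ref 2 -> HIT, frames=[5,3,2] (faults so far: 6)
  step 13: ref 5 -> HIT, frames=[5,3,2] (faults so far: 6)
  step 14: ref 2 -> HIT, frames=[5,3,2] (faults so far: 6)
  FIFO total faults: 6
--- LRU ---
  step 0: ref 2 -> FAULT, frames=[2,-,-] (faults so far: 1)
  step 1: ref 2 -> HIT, frames=[2,-,-] (faults so far: 1)
  step 2: ref 4 -> FAULT, frames=[2,4,-] (faults so far: 2)
  step 3: ref 1 -> FAULT, frames=[2,4,1] (faults so far: 3)
  step 4: ref 5 -> FAULT, evict 2, frames=[5,4,1] (faults so far: 4)
  step 5: ref 3 -> FAULT, evict 4, frames=[5,3,1] (faults so far: 5)
  step 6: ref 1 -> HIT, frames=[5,3,1] (faults so far: 5)
  step 7: ref 5 -> HIT, frames=[5,3,1] (faults so far: 5)
  step 8: ref 2 -> FAULT, evict 3, frames=[5,2,1] (faults so far: 6)
  step 9: ref 5 -> HIT, frames=[5,2,1] (faults so far: 6)
  step 10: ref 3 -> FAULT, evict 1, frames=[5,2,3] (faults so far: 7)
  step 11: ref 5 -> HIT, frames=[5,2,3] (faults so far: 7)
  step 12: ref 2 -> HIT, frames=[5,2,3] (faults so far: 7)
  step 13: ref 5 -> HIT, frames=[5,2,3] (faults so far: 7)
  step 14: ref 2 -> HIT, frames=[5,2,3] (faults so far: 7)
  LRU total faults: 7
--- Optimal ---
  step 0: ref 2 -> FAULT, frames=[2,-,-] (faults so far: 1)
  step 1: ref 2 -> HIT, frames=[2,-,-] (faults so far: 1)
  step 2: ref 4 -> FAULT, frames=[2,4,-] (faults so far: 2)
  step 3: ref 1 -> FAULT, frames=[2,4,1] (faults so far: 3)
  step 4: ref 5 -> FAULT, evict 4, frames=[2,5,1] (faults so far: 4)
  step 5: ref 3 -> FAULT, evict 2, frames=[3,5,1] (faults so far: 5)
  step 6: ref 1 -> HIT, frames=[3,5,1] (faults so far: 5)
  step 7: ref 5 -> HIT, frames=[3,5,1] (faults so far: 5)
  step 8: ref 2 -> FAULT, evict 1, frames=[3,5,2] (faults so far: 6)
  step 9: ref 5 -> HIT, frames=[3,5,2] (faults so far: 6)
  step 10: ref 3 -> HIT, frames=[3,5,2] (faults so far: 6)
  step 11: ref 5 -> HIT, frames=[3,5,2] (faults so far: 6)
  step 12: ref 2 -> HIT, frames=[3,5,2] (faults so far: 6)
  step 13: ref 5 -> HIT, frames=[3,5,2] (faults so far: 6)
  step 14: ref 2 -> HIT, frames=[3,5,2] (faults so far: 6)
  Optimal total faults: 6

Answer: 6 7 6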